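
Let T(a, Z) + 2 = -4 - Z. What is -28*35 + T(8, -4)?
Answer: -982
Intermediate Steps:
T(a, Z) = -6 - Z (T(a, Z) = -2 + (-4 - Z) = -6 - Z)
-28*35 + T(8, -4) = -28*35 + (-6 - 1*(-4)) = -980 + (-6 + 4) = -980 - 2 = -982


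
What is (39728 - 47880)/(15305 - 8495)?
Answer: -4076/3405 ≈ -1.1971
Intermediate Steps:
(39728 - 47880)/(15305 - 8495) = -8152/6810 = -8152*1/6810 = -4076/3405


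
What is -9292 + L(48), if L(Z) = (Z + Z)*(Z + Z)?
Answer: -76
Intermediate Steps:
L(Z) = 4*Z² (L(Z) = (2*Z)*(2*Z) = 4*Z²)
-9292 + L(48) = -9292 + 4*48² = -9292 + 4*2304 = -9292 + 9216 = -76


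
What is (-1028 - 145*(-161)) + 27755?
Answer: 50072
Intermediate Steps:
(-1028 - 145*(-161)) + 27755 = (-1028 + 23345) + 27755 = 22317 + 27755 = 50072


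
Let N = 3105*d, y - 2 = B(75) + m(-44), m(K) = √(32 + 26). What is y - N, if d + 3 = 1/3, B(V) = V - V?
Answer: 8282 + √58 ≈ 8289.6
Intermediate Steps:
m(K) = √58
B(V) = 0
d = -8/3 (d = -3 + 1/3 = -3 + 1*(⅓) = -3 + ⅓ = -8/3 ≈ -2.6667)
y = 2 + √58 (y = 2 + (0 + √58) = 2 + √58 ≈ 9.6158)
N = -8280 (N = 3105*(-8/3) = -8280)
y - N = (2 + √58) - 1*(-8280) = (2 + √58) + 8280 = 8282 + √58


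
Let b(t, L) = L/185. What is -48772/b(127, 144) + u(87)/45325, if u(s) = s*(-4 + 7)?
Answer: -102239819729/1631700 ≈ -62658.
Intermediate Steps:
b(t, L) = L/185 (b(t, L) = L*(1/185) = L/185)
u(s) = 3*s (u(s) = s*3 = 3*s)
-48772/b(127, 144) + u(87)/45325 = -48772/((1/185)*144) + (3*87)/45325 = -48772/144/185 + 261*(1/45325) = -48772*185/144 + 261/45325 = -2255705/36 + 261/45325 = -102239819729/1631700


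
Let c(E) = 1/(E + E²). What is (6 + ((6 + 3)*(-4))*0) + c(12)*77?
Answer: 1013/156 ≈ 6.4936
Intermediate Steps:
(6 + ((6 + 3)*(-4))*0) + c(12)*77 = (6 + ((6 + 3)*(-4))*0) + (1/(12*(1 + 12)))*77 = (6 + (9*(-4))*0) + ((1/12)/13)*77 = (6 - 36*0) + ((1/12)*(1/13))*77 = (6 + 0) + (1/156)*77 = 6 + 77/156 = 1013/156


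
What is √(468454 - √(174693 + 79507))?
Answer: √(468454 - 10*√2542) ≈ 684.07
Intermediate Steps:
√(468454 - √(174693 + 79507)) = √(468454 - √254200) = √(468454 - 10*√2542)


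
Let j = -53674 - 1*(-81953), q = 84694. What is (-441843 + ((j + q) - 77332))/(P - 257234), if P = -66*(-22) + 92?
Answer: 203101/127845 ≈ 1.5886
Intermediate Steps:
j = 28279 (j = -53674 + 81953 = 28279)
P = 1544 (P = 1452 + 92 = 1544)
(-441843 + ((j + q) - 77332))/(P - 257234) = (-441843 + ((28279 + 84694) - 77332))/(1544 - 257234) = (-441843 + (112973 - 77332))/(-255690) = (-441843 + 35641)*(-1/255690) = -406202*(-1/255690) = 203101/127845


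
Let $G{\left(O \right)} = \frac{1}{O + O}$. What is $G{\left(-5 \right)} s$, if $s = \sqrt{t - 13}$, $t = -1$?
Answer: $- \frac{i \sqrt{14}}{10} \approx - 0.37417 i$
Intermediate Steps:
$s = i \sqrt{14}$ ($s = \sqrt{-1 - 13} = \sqrt{-14} = i \sqrt{14} \approx 3.7417 i$)
$G{\left(O \right)} = \frac{1}{2 O}$
$G{\left(-5 \right)} s = \frac{1}{2 \left(-5\right)} i \sqrt{14} = \frac{1}{2} \left(- \frac{1}{5}\right) i \sqrt{14} = - \frac{i \sqrt{14}}{10}$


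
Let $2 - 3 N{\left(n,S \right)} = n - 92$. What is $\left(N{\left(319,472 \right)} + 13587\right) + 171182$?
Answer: $184694$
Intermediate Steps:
$N{\left(n,S \right)} = \frac{94}{3} - \frac{n}{3}$ ($N{\left(n,S \right)} = \frac{2}{3} - \frac{n - 92}{3} = \frac{2}{3} - \frac{-92 + n}{3} = \frac{2}{3} - \left(- \frac{92}{3} + \frac{n}{3}\right) = \frac{94}{3} - \frac{n}{3}$)
$\left(N{\left(319,472 \right)} + 13587\right) + 171182 = \left(\left(\frac{94}{3} - \frac{319}{3}\right) + 13587\right) + 171182 = \left(-75 + 13587\right) + 171182 = 13512 + 171182 = 184694$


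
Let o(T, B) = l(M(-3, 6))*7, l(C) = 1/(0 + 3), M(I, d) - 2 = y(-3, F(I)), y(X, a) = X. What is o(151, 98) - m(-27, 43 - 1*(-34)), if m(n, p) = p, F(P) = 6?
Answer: -224/3 ≈ -74.667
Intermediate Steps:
M(I, d) = -1 (M(I, d) = 2 - 3 = -1)
l(C) = ⅓ (l(C) = 1/3 = ⅓)
o(T, B) = 7/3 (o(T, B) = (⅓)*7 = 7/3)
o(151, 98) - m(-27, 43 - 1*(-34)) = 7/3 - (43 - 1*(-34)) = 7/3 - (43 + 34) = 7/3 - 1*77 = 7/3 - 77 = -224/3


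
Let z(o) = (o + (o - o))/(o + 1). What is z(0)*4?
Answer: 0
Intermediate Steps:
z(o) = o/(1 + o) (z(o) = (o + 0)/(1 + o) = o/(1 + o))
z(0)*4 = (0/(1 + 0))*4 = (0/1)*4 = (0*1)*4 = 0*4 = 0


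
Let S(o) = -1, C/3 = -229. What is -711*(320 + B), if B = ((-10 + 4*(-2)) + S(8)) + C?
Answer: 274446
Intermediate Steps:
C = -687 (C = 3*(-229) = -687)
B = -706 (B = ((-10 + 4*(-2)) - 1) - 687 = ((-10 - 8) - 1) - 687 = (-18 - 1) - 687 = -19 - 687 = -706)
-711*(320 + B) = -711*(320 - 706) = -711*(-386) = 274446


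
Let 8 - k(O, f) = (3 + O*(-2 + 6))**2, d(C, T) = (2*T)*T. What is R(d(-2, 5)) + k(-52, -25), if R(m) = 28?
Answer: -41989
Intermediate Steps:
d(C, T) = 2*T**2
k(O, f) = 8 - (3 + 4*O)**2 (k(O, f) = 8 - (3 + O*(-2 + 6))**2 = 8 - (3 + O*4)**2 = 8 - (3 + 4*O)**2)
R(d(-2, 5)) + k(-52, -25) = 28 + (8 - (3 + 4*(-52))**2) = 28 + (8 - (3 - 208)**2) = 28 + (8 - 1*(-205)**2) = 28 + (8 - 1*42025) = 28 + (8 - 42025) = 28 - 42017 = -41989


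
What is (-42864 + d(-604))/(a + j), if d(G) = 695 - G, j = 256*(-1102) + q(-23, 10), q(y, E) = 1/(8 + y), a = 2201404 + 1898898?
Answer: -623475/57272849 ≈ -0.010886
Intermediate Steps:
a = 4100302
j = -4231681/15 (j = 256*(-1102) + 1/(8 - 23) = -282112 + 1/(-15) = -282112 - 1/15 = -4231681/15 ≈ -2.8211e+5)
(-42864 + d(-604))/(a + j) = (-42864 + (695 - 1*(-604)))/(4100302 - 4231681/15) = (-42864 + (695 + 604))/(57272849/15) = (-42864 + 1299)*(15/57272849) = -41565*15/57272849 = -623475/57272849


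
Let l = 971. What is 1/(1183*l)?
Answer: 1/1148693 ≈ 8.7055e-7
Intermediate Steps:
1/(1183*l) = 1/(1183*971) = 1/1148693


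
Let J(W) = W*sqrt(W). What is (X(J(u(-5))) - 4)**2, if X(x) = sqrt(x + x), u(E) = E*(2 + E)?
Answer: (4 - sqrt(2)*15**(3/4))**2 ≈ 45.957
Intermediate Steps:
J(W) = W**(3/2)
X(x) = sqrt(2)*sqrt(x) (X(x) = sqrt(2*x) = sqrt(2)*sqrt(x))
(X(J(u(-5))) - 4)**2 = (sqrt(2)*sqrt((-5*(2 - 5))**(3/2)) - 4)**2 = (sqrt(2)*sqrt((-5*(-3))**(3/2)) - 4)**2 = (sqrt(2)*sqrt(15**(3/2)) - 4)**2 = (sqrt(2)*sqrt(15*sqrt(15)) - 4)**2 = (sqrt(2)*15**(3/4) - 4)**2 = (-4 + sqrt(2)*15**(3/4))**2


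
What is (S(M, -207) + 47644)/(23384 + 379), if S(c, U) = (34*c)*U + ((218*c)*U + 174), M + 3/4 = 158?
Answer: -8154971/23763 ≈ -343.18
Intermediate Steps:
M = 629/4 (M = -¾ + 158 = 629/4 ≈ 157.25)
S(c, U) = 174 + 252*U*c (S(c, U) = 34*U*c + (218*U*c + 174) = 34*U*c + (174 + 218*U*c) = 174 + 252*U*c)
(S(M, -207) + 47644)/(23384 + 379) = ((174 + 252*(-207)*(629/4)) + 47644)/(23384 + 379) = ((174 - 8202789) + 47644)/23763 = (-8202615 + 47644)*(1/23763) = -8154971*1/23763 = -8154971/23763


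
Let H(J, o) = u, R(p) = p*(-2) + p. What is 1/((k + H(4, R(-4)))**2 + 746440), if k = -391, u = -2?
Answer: 1/900889 ≈ 1.1100e-6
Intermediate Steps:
R(p) = -p (R(p) = -2*p + p = -p)
H(J, o) = -2
1/((k + H(4, R(-4)))**2 + 746440) = 1/((-391 - 2)**2 + 746440) = 1/((-393)**2 + 746440) = 1/(154449 + 746440) = 1/900889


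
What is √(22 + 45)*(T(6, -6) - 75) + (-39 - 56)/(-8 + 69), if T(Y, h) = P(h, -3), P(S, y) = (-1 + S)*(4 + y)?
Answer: -95/61 - 82*√67 ≈ -672.76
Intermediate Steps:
T(Y, h) = -1 + h (T(Y, h) = -4 - 1*(-3) + 4*h + h*(-3) = -4 + 3 + 4*h - 3*h = -1 + h)
√(22 + 45)*(T(6, -6) - 75) + (-39 - 56)/(-8 + 69) = √(22 + 45)*((-1 - 6) - 75) + (-39 - 56)/(-8 + 69) = √67*(-7 - 75) - 95/61 = √67*(-82) - 95*1/61 = -82*√67 - 95/61 = -95/61 - 82*√67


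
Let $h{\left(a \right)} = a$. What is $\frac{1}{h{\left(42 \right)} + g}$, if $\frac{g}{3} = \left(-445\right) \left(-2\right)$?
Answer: $\frac{1}{2712} \approx 0.00036873$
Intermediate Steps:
$g = 2670$ ($g = 3 \left(\left(-445\right) \left(-2\right)\right) = 3 \cdot 890 = 2670$)
$\frac{1}{h{\left(42 \right)} + g} = \frac{1}{42 + 2670} = \frac{1}{2712}$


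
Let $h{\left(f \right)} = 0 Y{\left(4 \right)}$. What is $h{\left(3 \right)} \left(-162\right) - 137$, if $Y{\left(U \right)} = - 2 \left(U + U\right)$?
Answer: $-137$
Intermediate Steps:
$Y{\left(U \right)} = - 4 U$ ($Y{\left(U \right)} = - 2 \cdot 2 U = - 4 U$)
$h{\left(f \right)} = 0$ ($h{\left(f \right)} = 0 \left(\left(-4\right) 4\right) = 0 \left(-16\right) = 0$)
$h{\left(3 \right)} \left(-162\right) - 137 = 0 \left(-162\right) - 137 = 0 - 137 = -137$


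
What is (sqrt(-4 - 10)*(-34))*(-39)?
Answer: 1326*I*sqrt(14) ≈ 4961.4*I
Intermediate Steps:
(sqrt(-4 - 10)*(-34))*(-39) = (sqrt(-14)*(-34))*(-39) = ((I*sqrt(14))*(-34))*(-39) = -34*I*sqrt(14)*(-39) = 1326*I*sqrt(14)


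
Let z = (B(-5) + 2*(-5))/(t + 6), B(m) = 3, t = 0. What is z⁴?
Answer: 2401/1296 ≈ 1.8526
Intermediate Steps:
z = -7/6 (z = (3 + 2*(-5))/(0 + 6) = (3 - 10)/6 = -7*⅙ = -7/6 ≈ -1.1667)
z⁴ = (-7/6)⁴ = 2401/1296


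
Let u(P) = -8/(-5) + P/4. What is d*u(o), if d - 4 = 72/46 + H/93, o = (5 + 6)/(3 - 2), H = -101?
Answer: 277849/14260 ≈ 19.484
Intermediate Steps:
o = 11 (o = 11/1 = 11*1 = 11)
d = 9581/2139 (d = 4 + (72/46 - 101/93) = 4 + (72*(1/46) - 101*1/93) = 4 + (36/23 - 101/93) = 4 + 1025/2139 = 9581/2139 ≈ 4.4792)
u(P) = 8/5 + P/4 (u(P) = -8*(-⅕) + P*(¼) = 8/5 + P/4)
d*u(o) = 9581*(8/5 + (¼)*11)/2139 = 9581*(8/5 + 11/4)/2139 = (9581/2139)*(87/20) = 277849/14260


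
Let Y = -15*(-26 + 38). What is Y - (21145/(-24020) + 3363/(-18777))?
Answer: -5380427885/30068236 ≈ -178.94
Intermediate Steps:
Y = -180 (Y = -15*12 = -180)
Y - (21145/(-24020) + 3363/(-18777)) = -180 - (21145/(-24020) + 3363/(-18777)) = -180 - (21145*(-1/24020) + 3363*(-1/18777)) = -180 - (-4229/4804 - 1121/6259) = -180 - 1*(-31854595/30068236) = -180 + 31854595/30068236 = -5380427885/30068236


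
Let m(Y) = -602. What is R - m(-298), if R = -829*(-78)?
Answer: 65264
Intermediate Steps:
R = 64662
R - m(-298) = 64662 - 1*(-602) = 64662 + 602 = 65264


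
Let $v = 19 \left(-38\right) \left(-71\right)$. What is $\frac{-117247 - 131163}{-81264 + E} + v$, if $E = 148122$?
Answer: $\frac{1713513193}{33429} \approx 51258.0$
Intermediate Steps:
$v = 51262$ ($v = \left(-722\right) \left(-71\right) = 51262$)
$\frac{-117247 - 131163}{-81264 + E} + v = \frac{-117247 - 131163}{-81264 + 148122} + 51262 = - \frac{248410}{66858} + 51262 = \left(-248410\right) \frac{1}{66858} + 51262 = - \frac{124205}{33429} + 51262 = \frac{1713513193}{33429}$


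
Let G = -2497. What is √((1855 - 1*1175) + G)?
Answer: I*√1817 ≈ 42.626*I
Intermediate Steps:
√((1855 - 1*1175) + G) = √((1855 - 1*1175) - 2497) = √((1855 - 1175) - 2497) = √(680 - 2497) = √(-1817) = I*√1817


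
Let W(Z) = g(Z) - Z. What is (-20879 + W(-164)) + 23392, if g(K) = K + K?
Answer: 2349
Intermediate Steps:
g(K) = 2*K
W(Z) = Z (W(Z) = 2*Z - Z = Z)
(-20879 + W(-164)) + 23392 = (-20879 - 164) + 23392 = -21043 + 23392 = 2349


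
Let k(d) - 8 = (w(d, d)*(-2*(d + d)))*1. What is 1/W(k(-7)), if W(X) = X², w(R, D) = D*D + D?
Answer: 1/1401856 ≈ 7.1334e-7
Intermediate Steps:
w(R, D) = D + D² (w(R, D) = D² + D = D + D²)
k(d) = 8 - 4*d²*(1 + d) (k(d) = 8 + ((d*(1 + d))*(-2*(d + d)))*1 = 8 + ((d*(1 + d))*(-4*d))*1 = 8 - 4*d²*(1 + d)*1 = 8 - 4*d²*(1 + d))
1/W(k(-7)) = 1/((8 - 4*(-7)² - 4*(-7)³)²) = 1/((8 - 4*49 - 4*(-343))²) = 1/((8 - 196 + 1372)²) = 1/(1184²) = 1/1401856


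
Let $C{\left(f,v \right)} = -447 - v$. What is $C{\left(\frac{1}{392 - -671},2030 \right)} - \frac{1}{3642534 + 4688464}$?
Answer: $- \frac{20635882047}{8330998} \approx -2477.0$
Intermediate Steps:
$C{\left(\frac{1}{392 - -671},2030 \right)} - \frac{1}{3642534 + 4688464} = \left(-447 - 2030\right) - \frac{1}{3642534 + 4688464} = \left(-447 - 2030\right) - \frac{1}{8330998} = -2477 - \frac{1}{8330998} = - \frac{20635882047}{8330998}$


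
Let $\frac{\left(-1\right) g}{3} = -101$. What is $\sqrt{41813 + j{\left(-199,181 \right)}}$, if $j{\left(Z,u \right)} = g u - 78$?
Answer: $\sqrt{96578} \approx 310.77$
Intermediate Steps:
$g = 303$ ($g = \left(-3\right) \left(-101\right) = 303$)
$j{\left(Z,u \right)} = -78 + 303 u$ ($j{\left(Z,u \right)} = 303 u - 78 = -78 + 303 u$)
$\sqrt{41813 + j{\left(-199,181 \right)}} = \sqrt{41813 + \left(-78 + 303 \cdot 181\right)} = \sqrt{41813 + \left(-78 + 54843\right)} = \sqrt{41813 + 54765} = \sqrt{96578}$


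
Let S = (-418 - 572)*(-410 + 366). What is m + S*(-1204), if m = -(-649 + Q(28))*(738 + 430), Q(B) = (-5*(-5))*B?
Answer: -52505808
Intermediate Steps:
Q(B) = 25*B
m = -59568 (m = -(-649 + 25*28)*(738 + 430) = -(-649 + 700)*1168 = -51*1168 = -1*59568 = -59568)
S = 43560 (S = -990*(-44) = 43560)
m + S*(-1204) = -59568 + 43560*(-1204) = -59568 - 52446240 = -52505808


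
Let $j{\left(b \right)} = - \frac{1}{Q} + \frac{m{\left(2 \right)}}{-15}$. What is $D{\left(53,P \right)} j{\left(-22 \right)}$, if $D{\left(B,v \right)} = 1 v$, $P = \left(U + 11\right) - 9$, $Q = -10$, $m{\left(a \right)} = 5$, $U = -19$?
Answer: $\frac{119}{30} \approx 3.9667$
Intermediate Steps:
$P = -17$ ($P = \left(-19 + 11\right) - 9 = -8 - 9 = -17$)
$D{\left(B,v \right)} = v$
$j{\left(b \right)} = - \frac{7}{30}$ ($j{\left(b \right)} = - \frac{1}{-10} + \frac{5}{-15} = \left(-1\right) \left(- \frac{1}{10}\right) + 5 \left(- \frac{1}{15}\right) = \frac{1}{10} - \frac{1}{3} = - \frac{7}{30}$)
$D{\left(53,P \right)} j{\left(-22 \right)} = \left(-17\right) \left(- \frac{7}{30}\right) = \frac{119}{30}$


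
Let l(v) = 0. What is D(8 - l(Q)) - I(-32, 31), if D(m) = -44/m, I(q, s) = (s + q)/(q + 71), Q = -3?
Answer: -427/78 ≈ -5.4744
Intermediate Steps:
I(q, s) = (q + s)/(71 + q)
D(8 - l(Q)) - I(-32, 31) = -44/(8 - 1*0) - (-32 + 31)/(71 - 32) = -44/(8 + 0) - (-1)/39 = -44/8 - (-1)/39 = -44*⅛ - 1*(-1/39) = -11/2 + 1/39 = -427/78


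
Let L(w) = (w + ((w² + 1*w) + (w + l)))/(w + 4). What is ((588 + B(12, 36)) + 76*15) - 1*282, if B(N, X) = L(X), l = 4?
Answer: 7406/5 ≈ 1481.2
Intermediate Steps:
L(w) = (4 + w² + 3*w)/(4 + w) (L(w) = (w + ((w² + 1*w) + (w + 4)))/(w + 4) = (w + ((w² + w) + (4 + w)))/(4 + w) = (w + ((w + w²) + (4 + w)))/(4 + w) = (w + (4 + w² + 2*w))/(4 + w) = (4 + w² + 3*w)/(4 + w))
B(N, X) = (4 + X² + 3*X)/(4 + X)
((588 + B(12, 36)) + 76*15) - 1*282 = ((588 + (4 + 36² + 3*36)/(4 + 36)) + 76*15) - 1*282 = ((588 + (4 + 1296 + 108)/40) + 1140) - 282 = ((588 + (1/40)*1408) + 1140) - 282 = ((588 + 176/5) + 1140) - 282 = (3116/5 + 1140) - 282 = 8816/5 - 282 = 7406/5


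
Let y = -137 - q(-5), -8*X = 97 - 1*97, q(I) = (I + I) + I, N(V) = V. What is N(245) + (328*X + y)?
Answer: 123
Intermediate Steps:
q(I) = 3*I (q(I) = 2*I + I = 3*I)
X = 0 (X = -(97 - 1*97)/8 = -(97 - 97)/8 = -⅛*0 = 0)
y = -122 (y = -137 - 3*(-5) = -137 - 1*(-15) = -137 + 15 = -122)
N(245) + (328*X + y) = 245 + (328*0 - 122) = 245 + (0 - 122) = 245 - 122 = 123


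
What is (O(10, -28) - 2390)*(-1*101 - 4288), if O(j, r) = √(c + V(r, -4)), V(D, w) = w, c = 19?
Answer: 10489710 - 4389*√15 ≈ 1.0473e+7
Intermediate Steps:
O(j, r) = √15 (O(j, r) = √(19 - 4) = √15)
(O(10, -28) - 2390)*(-1*101 - 4288) = (√15 - 2390)*(-1*101 - 4288) = (-2390 + √15)*(-101 - 4288) = (-2390 + √15)*(-4389) = 10489710 - 4389*√15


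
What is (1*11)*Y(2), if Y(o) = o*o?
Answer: 44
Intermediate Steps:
Y(o) = o²
(1*11)*Y(2) = (1*11)*2² = 11*4 = 44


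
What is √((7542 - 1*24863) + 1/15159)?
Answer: I*√3980284047042/15159 ≈ 131.61*I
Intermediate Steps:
√((7542 - 1*24863) + 1/15159) = √((7542 - 24863) + 1/15159) = √(-17321 + 1/15159) = √(-262569038/15159) = I*√3980284047042/15159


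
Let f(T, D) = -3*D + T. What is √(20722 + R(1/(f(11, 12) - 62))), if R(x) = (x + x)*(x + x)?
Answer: √156844822/87 ≈ 143.95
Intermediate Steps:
f(T, D) = T - 3*D
R(x) = 4*x² (R(x) = (2*x)*(2*x) = 4*x²)
√(20722 + R(1/(f(11, 12) - 62))) = √(20722 + 4*(1/((11 - 3*12) - 62))²) = √(20722 + 4*(1/((11 - 36) - 62))²) = √(20722 + 4*(1/(-25 - 62))²) = √(20722 + 4*(1/(-87))²) = √(20722 + 4*(-1/87)²) = √(20722 + 4*(1/7569)) = √(20722 + 4/7569) = √(156844822/7569) = √156844822/87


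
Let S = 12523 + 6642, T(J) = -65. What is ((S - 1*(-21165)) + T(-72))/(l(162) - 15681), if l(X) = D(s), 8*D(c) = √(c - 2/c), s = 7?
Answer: -282865168320/110160404881 - 322120*√329/110160404881 ≈ -2.5678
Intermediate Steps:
S = 19165
D(c) = √(c - 2/c)/8
l(X) = √329/56 (l(X) = √(7 - 2/7)/8 = √(47/7)/8 = (√329/7)/8 = √329/56)
((S - 1*(-21165)) + T(-72))/(l(162) - 15681) = ((19165 - 1*(-21165)) - 65)/(√329/56 - 15681) = ((19165 + 21165) - 65)/(-15681 + √329/56) = (40330 - 65)/(-15681 + √329/56) = 40265/(-15681 + √329/56)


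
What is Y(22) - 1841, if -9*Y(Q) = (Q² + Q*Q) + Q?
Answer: -1951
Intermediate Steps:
Y(Q) = -2*Q²/9 - Q/9 (Y(Q) = -((Q² + Q*Q) + Q)/9 = -((Q² + Q²) + Q)/9 = -(2*Q² + Q)/9 = -(Q + 2*Q²)/9 = -2*Q²/9 - Q/9)
Y(22) - 1841 = -⅑*22*(1 + 2*22) - 1841 = -⅑*22*(1 + 44) - 1841 = -⅑*22*45 - 1841 = -110 - 1841 = -1951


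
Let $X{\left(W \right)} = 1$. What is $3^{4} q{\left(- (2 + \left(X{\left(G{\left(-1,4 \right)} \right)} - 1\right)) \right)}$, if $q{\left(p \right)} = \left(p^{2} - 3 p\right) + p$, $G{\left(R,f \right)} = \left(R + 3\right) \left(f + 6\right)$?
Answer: $648$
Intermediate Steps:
$G{\left(R,f \right)} = \left(3 + R\right) \left(6 + f\right)$
$q{\left(p \right)} = p^{2} - 2 p$
$3^{4} q{\left(- (2 + \left(X{\left(G{\left(-1,4 \right)} \right)} - 1\right)) \right)} = 3^{4} - (2 + \left(1 - 1\right)) \left(-2 - \left(2 + \left(1 - 1\right)\right)\right) = 81 - (2 + \left(1 - 1\right)) \left(-2 - \left(2 + \left(1 - 1\right)\right)\right) = 81 - (2 + 0) \left(-2 - \left(2 + 0\right)\right) = 81 \left(-1\right) 2 \left(-2 - 2\right) = 81 \left(- 2 \left(-2 - 2\right)\right) = 81 \left(\left(-2\right) \left(-4\right)\right) = 81 \cdot 8 = 648$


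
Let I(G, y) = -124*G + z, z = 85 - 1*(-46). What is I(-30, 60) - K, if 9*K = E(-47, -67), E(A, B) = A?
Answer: 34706/9 ≈ 3856.2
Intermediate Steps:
K = -47/9 (K = (⅑)*(-47) = -47/9 ≈ -5.2222)
z = 131 (z = 85 + 46 = 131)
I(G, y) = 131 - 124*G (I(G, y) = -124*G + 131 = 131 - 124*G)
I(-30, 60) - K = (131 - 124*(-30)) - 1*(-47/9) = (131 + 3720) + 47/9 = 3851 + 47/9 = 34706/9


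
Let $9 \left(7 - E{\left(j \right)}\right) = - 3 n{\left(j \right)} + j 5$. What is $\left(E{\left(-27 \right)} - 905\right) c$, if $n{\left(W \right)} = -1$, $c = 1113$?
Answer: $-983150$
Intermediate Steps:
$E{\left(j \right)} = \frac{20}{3} - \frac{5 j}{9}$ ($E{\left(j \right)} = 7 - \frac{\left(-3\right) \left(-1\right) + j 5}{9} = 7 - \frac{3 + 5 j}{9} = 7 - \left(\frac{1}{3} + \frac{5 j}{9}\right) = \frac{20}{3} - \frac{5 j}{9}$)
$\left(E{\left(-27 \right)} - 905\right) c = \left(\left(\frac{20}{3} - -15\right) - 905\right) 1113 = \left(\left(\frac{20}{3} + 15\right) - 905\right) 1113 = \left(\frac{65}{3} - 905\right) 1113 = \left(- \frac{2650}{3}\right) 1113 = -983150$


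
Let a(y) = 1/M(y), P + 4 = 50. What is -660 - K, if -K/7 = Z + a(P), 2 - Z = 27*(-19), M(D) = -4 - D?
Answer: 147243/50 ≈ 2944.9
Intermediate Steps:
P = 46 (P = -4 + 50 = 46)
a(y) = 1/(-4 - y)
Z = 515 (Z = 2 - 27*(-19) = 2 - 1*(-513) = 2 + 513 = 515)
K = -180243/50 (K = -7*(515 - 1/(4 + 46)) = -7*(515 - 1/50) = -7*25749/50 = -180243/50 ≈ -3604.9)
-660 - K = -660 - 1*(-180243/50) = -660 + 180243/50 = 147243/50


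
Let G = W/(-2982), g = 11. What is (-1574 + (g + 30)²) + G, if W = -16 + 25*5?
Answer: 318965/2982 ≈ 106.96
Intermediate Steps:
W = 109 (W = -16 + 125 = 109)
G = -109/2982 (G = 109/(-2982) = 109*(-1/2982) = -109/2982 ≈ -0.036553)
(-1574 + (g + 30)²) + G = (-1574 + (11 + 30)²) - 109/2982 = (-1574 + 41²) - 109/2982 = (-1574 + 1681) - 109/2982 = 107 - 109/2982 = 318965/2982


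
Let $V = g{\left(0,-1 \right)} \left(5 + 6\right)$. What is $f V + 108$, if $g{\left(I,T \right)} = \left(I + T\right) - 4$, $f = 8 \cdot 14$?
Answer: $-6052$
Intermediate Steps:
$f = 112$
$g{\left(I,T \right)} = -4 + I + T$
$V = -55$ ($V = \left(-4 + 0 - 1\right) \left(5 + 6\right) = \left(-5\right) 11 = -55$)
$f V + 108 = 112 \left(-55\right) + 108 = -6160 + 108 = -6052$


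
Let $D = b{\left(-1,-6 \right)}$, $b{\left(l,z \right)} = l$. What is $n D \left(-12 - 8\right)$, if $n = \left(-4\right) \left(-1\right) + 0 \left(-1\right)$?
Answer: $80$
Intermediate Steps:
$D = -1$
$n = 4$ ($n = 4 + 0 = 4$)
$n D \left(-12 - 8\right) = 4 \left(-1\right) \left(-12 - 8\right) = \left(-4\right) \left(-20\right) = 80$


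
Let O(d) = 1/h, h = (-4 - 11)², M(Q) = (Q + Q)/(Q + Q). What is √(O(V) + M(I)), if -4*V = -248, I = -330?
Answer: √226/15 ≈ 1.0022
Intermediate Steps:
M(Q) = 1 (M(Q) = (2*Q)/((2*Q)) = (2*Q)*(1/(2*Q)) = 1)
V = 62 (V = -¼*(-248) = 62)
h = 225 (h = (-15)² = 225)
O(d) = 1/225
√(O(V) + M(I)) = √(1/225 + 1) = √(226/225) = √226/15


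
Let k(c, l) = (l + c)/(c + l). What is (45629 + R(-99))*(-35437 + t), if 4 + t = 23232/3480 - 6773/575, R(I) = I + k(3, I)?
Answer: -26911724602932/16675 ≈ -1.6139e+9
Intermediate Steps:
k(c, l) = 1 (k(c, l) = (c + l)/(c + l) = 1)
R(I) = 1 + I (R(I) = I + 1 = 1 + I)
t = -151797/16675 (t = -4 + (23232/3480 - 6773/575) = -4 + (23232*(1/3480) - 6773*1/575) = -4 + (968/145 - 6773/575) = -4 - 85097/16675 = -151797/16675 ≈ -9.1033)
(45629 + R(-99))*(-35437 + t) = (45629 + (1 - 99))*(-35437 - 151797/16675) = (45629 - 98)*(-591063772/16675) = 45531*(-591063772/16675) = -26911724602932/16675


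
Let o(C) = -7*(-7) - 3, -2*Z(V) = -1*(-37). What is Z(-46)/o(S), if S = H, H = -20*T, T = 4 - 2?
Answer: -37/92 ≈ -0.40217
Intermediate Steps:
T = 2
Z(V) = -37/2 (Z(V) = -(-1)*(-37)/2 = -½*37 = -37/2)
H = -40 (H = -20*2 = -40)
S = -40
o(C) = 46 (o(C) = 49 - 3 = 46)
Z(-46)/o(S) = -37/2/46 = -37/2*1/46 = -37/92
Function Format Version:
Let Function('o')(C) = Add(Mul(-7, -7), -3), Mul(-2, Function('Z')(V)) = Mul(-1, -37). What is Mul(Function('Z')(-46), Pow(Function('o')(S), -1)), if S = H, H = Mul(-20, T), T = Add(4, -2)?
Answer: Rational(-37, 92) ≈ -0.40217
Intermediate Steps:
T = 2
Function('Z')(V) = Rational(-37, 2) (Function('Z')(V) = Mul(Rational(-1, 2), Mul(-1, -37)) = Mul(Rational(-1, 2), 37) = Rational(-37, 2))
H = -40 (H = Mul(-20, 2) = -40)
S = -40
Function('o')(C) = 46 (Function('o')(C) = Add(49, -3) = 46)
Mul(Function('Z')(-46), Pow(Function('o')(S), -1)) = Mul(Rational(-37, 2), Pow(46, -1)) = Mul(Rational(-37, 2), Rational(1, 46)) = Rational(-37, 92)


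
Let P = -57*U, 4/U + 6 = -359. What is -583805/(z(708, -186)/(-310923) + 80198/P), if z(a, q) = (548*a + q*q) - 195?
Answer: -153282206146/33708613709 ≈ -4.5473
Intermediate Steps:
U = -4/365 (U = 4/(-6 - 359) = 4/(-365) = 4*(-1/365) = -4/365 ≈ -0.010959)
z(a, q) = -195 + q² + 548*a (z(a, q) = (548*a + q²) - 195 = (q² + 548*a) - 195 = -195 + q² + 548*a)
P = 228/365 (P = -57*(-4/365) = 228/365 ≈ 0.62466)
-583805/(z(708, -186)/(-310923) + 80198/P) = -583805/((-195 + (-186)² + 548*708)/(-310923) + 80198/(228/365)) = -583805/((-195 + 34596 + 387984)*(-1/310923) + 80198*(365/228)) = -583805/(422385*(-1/310923) + 14636135/114) = -583805/(-140795/103641 + 14636135/114) = -583805/168543068545/1312786 = -583805*1312786/168543068545 = -153282206146/33708613709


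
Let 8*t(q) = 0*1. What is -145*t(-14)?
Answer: 0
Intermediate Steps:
t(q) = 0 (t(q) = (0*1)/8 = (⅛)*0 = 0)
-145*t(-14) = -145*0 = 0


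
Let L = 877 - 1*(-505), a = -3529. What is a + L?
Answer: -2147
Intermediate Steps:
L = 1382 (L = 877 + 505 = 1382)
a + L = -3529 + 1382 = -2147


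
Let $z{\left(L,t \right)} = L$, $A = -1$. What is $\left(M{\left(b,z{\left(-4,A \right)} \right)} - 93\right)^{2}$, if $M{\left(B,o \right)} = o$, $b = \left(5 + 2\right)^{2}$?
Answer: $9409$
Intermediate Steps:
$b = 49$ ($b = 7^{2} = 49$)
$\left(M{\left(b,z{\left(-4,A \right)} \right)} - 93\right)^{2} = \left(-4 - 93\right)^{2} = \left(-97\right)^{2} = 9409$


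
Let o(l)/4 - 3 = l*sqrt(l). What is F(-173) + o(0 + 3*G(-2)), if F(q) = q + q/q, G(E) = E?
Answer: -160 - 24*I*sqrt(6) ≈ -160.0 - 58.788*I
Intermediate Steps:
F(q) = 1 + q (F(q) = q + 1 = 1 + q)
o(l) = 12 + 4*l**(3/2) (o(l) = 12 + 4*(l*sqrt(l)) = 12 + 4*l**(3/2))
F(-173) + o(0 + 3*G(-2)) = (1 - 173) + (12 + 4*(0 + 3*(-2))**(3/2)) = -172 + (12 + 4*(0 - 6)**(3/2)) = -172 + (12 + 4*(-6)**(3/2)) = -172 + (12 + 4*(-6*I*sqrt(6))) = -172 + (12 - 24*I*sqrt(6)) = -160 - 24*I*sqrt(6)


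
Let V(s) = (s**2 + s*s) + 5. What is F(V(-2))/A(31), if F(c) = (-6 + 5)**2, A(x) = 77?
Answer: 1/77 ≈ 0.012987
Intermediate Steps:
V(s) = 5 + 2*s**2 (V(s) = (s**2 + s**2) + 5 = 2*s**2 + 5 = 5 + 2*s**2)
F(c) = 1 (F(c) = (-1)**2 = 1)
F(V(-2))/A(31) = 1/77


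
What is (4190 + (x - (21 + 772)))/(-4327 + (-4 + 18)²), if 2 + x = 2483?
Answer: -5878/4131 ≈ -1.4229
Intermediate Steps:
x = 2481 (x = -2 + 2483 = 2481)
(4190 + (x - (21 + 772)))/(-4327 + (-4 + 18)²) = (4190 + (2481 - (21 + 772)))/(-4327 + (-4 + 18)²) = (4190 + (2481 - 1*793))/(-4327 + 14²) = (4190 + (2481 - 793))/(-4327 + 196) = (4190 + 1688)/(-4131) = 5878*(-1/4131) = -5878/4131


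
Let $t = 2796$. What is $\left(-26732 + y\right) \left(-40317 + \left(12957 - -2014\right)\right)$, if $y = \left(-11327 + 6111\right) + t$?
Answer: $738886592$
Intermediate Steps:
$y = -2420$ ($y = \left(-11327 + 6111\right) + 2796 = -5216 + 2796 = -2420$)
$\left(-26732 + y\right) \left(-40317 + \left(12957 - -2014\right)\right) = \left(-26732 - 2420\right) \left(-40317 + \left(12957 - -2014\right)\right) = - 29152 \left(-40317 + \left(12957 + 2014\right)\right) = - 29152 \left(-40317 + 14971\right) = \left(-29152\right) \left(-25346\right) = 738886592$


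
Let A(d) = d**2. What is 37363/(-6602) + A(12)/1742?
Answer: -32067829/5750342 ≈ -5.5767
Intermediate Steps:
37363/(-6602) + A(12)/1742 = 37363/(-6602) + 12**2/1742 = 37363*(-1/6602) + 144*(1/1742) = -37363/6602 + 72/871 = -32067829/5750342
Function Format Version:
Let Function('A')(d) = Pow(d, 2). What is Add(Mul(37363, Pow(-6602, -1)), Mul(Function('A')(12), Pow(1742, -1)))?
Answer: Rational(-32067829, 5750342) ≈ -5.5767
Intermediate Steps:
Add(Mul(37363, Pow(-6602, -1)), Mul(Function('A')(12), Pow(1742, -1))) = Add(Mul(37363, Pow(-6602, -1)), Mul(Pow(12, 2), Pow(1742, -1))) = Add(Mul(37363, Rational(-1, 6602)), Mul(144, Rational(1, 1742))) = Add(Rational(-37363, 6602), Rational(72, 871)) = Rational(-32067829, 5750342)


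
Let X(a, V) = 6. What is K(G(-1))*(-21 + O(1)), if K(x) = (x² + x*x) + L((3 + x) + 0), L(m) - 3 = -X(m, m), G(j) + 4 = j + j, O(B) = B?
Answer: -1380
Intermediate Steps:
G(j) = -4 + 2*j (G(j) = -4 + (j + j) = -4 + 2*j)
L(m) = -3 (L(m) = 3 - 1*6 = 3 - 6 = -3)
K(x) = -3 + 2*x² (K(x) = (x² + x*x) - 3 = (x² + x²) - 3 = 2*x² - 3 = -3 + 2*x²)
K(G(-1))*(-21 + O(1)) = (-3 + 2*(-4 + 2*(-1))²)*(-21 + 1) = (-3 + 2*(-4 - 2)²)*(-20) = (-3 + 2*(-6)²)*(-20) = (-3 + 2*36)*(-20) = (-3 + 72)*(-20) = 69*(-20) = -1380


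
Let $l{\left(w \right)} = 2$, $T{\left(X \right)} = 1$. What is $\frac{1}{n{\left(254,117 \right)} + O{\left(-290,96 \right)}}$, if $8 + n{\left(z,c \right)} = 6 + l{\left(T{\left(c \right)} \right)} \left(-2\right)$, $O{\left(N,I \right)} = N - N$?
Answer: $- \frac{1}{6} \approx -0.16667$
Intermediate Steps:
$O{\left(N,I \right)} = 0$
$n{\left(z,c \right)} = -6$ ($n{\left(z,c \right)} = -8 + \left(6 + 2 \left(-2\right)\right) = -8 + \left(6 - 4\right) = -8 + 2 = -6$)
$\frac{1}{n{\left(254,117 \right)} + O{\left(-290,96 \right)}} = \frac{1}{-6 + 0} = \frac{1}{-6} = - \frac{1}{6}$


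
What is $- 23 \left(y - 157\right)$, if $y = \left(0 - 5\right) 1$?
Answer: $3726$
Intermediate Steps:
$y = -5$ ($y = \left(-5\right) 1 = -5$)
$- 23 \left(y - 157\right) = - 23 \left(-5 - 157\right) = \left(-23\right) \left(-162\right) = 3726$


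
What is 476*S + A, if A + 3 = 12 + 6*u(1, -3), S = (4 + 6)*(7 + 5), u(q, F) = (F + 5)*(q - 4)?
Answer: 57093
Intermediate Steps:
u(q, F) = (-4 + q)*(5 + F) (u(q, F) = (5 + F)*(-4 + q) = (-4 + q)*(5 + F))
S = 120 (S = 10*12 = 120)
A = -27 (A = -3 + (12 + 6*(-20 - 4*(-3) + 5*1 - 3*1)) = -3 + (12 + 6*(-20 + 12 + 5 - 3)) = -3 + (12 + 6*(-6)) = -3 + (12 - 36) = -3 - 24 = -27)
476*S + A = 476*120 - 27 = 57120 - 27 = 57093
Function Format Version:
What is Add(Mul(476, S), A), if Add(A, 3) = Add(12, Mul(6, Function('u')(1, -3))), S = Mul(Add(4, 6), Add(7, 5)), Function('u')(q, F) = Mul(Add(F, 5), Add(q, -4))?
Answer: 57093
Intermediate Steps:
Function('u')(q, F) = Mul(Add(-4, q), Add(5, F)) (Function('u')(q, F) = Mul(Add(5, F), Add(-4, q)) = Mul(Add(-4, q), Add(5, F)))
S = 120 (S = Mul(10, 12) = 120)
A = -27 (A = Add(-3, Add(12, Mul(6, Add(-20, Mul(-4, -3), Mul(5, 1), Mul(-3, 1))))) = Add(-3, Add(12, Mul(6, Add(-20, 12, 5, -3)))) = Add(-3, Add(12, Mul(6, -6))) = Add(-3, Add(12, -36)) = Add(-3, -24) = -27)
Add(Mul(476, S), A) = Add(Mul(476, 120), -27) = Add(57120, -27) = 57093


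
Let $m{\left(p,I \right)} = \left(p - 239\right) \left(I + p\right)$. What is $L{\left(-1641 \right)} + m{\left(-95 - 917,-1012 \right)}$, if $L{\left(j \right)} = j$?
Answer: $2530383$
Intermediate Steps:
$m{\left(p,I \right)} = \left(-239 + p\right) \left(I + p\right)$
$L{\left(-1641 \right)} + m{\left(-95 - 917,-1012 \right)} = -1641 - \left(-241868 - \left(-95 - 917\right)^{2} + 1251 \left(-95 - 917\right)\right) = -1641 + \left(\left(-1012\right)^{2} + 241868 - -241868 - -1024144\right) = -1641 + \left(1024144 + 241868 + 241868 + 1024144\right) = -1641 + 2532024 = 2530383$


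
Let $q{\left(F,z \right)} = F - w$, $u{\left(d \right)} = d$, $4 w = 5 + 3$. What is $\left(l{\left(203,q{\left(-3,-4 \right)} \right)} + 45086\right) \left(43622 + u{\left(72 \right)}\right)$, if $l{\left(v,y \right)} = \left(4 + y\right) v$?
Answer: $1961117802$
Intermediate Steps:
$w = 2$ ($w = \frac{5 + 3}{4} = \frac{1}{4} \cdot 8 = 2$)
$q{\left(F,z \right)} = -2 + F$ ($q{\left(F,z \right)} = F - 2 = -2 + F$)
$l{\left(v,y \right)} = v \left(4 + y\right)$
$\left(l{\left(203,q{\left(-3,-4 \right)} \right)} + 45086\right) \left(43622 + u{\left(72 \right)}\right) = \left(203 \left(4 - 5\right) + 45086\right) \left(43622 + 72\right) = \left(203 \left(4 - 5\right) + 45086\right) 43694 = \left(203 \left(-1\right) + 45086\right) 43694 = \left(-203 + 45086\right) 43694 = 44883 \cdot 43694 = 1961117802$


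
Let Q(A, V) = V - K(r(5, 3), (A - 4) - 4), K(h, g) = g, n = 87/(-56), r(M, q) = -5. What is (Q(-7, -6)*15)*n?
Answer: -11745/56 ≈ -209.73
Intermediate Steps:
n = -87/56 (n = 87*(-1/56) = -87/56 ≈ -1.5536)
Q(A, V) = 8 + V - A (Q(A, V) = V - ((A - 4) - 4) = V - ((-4 + A) - 4) = V - (-8 + A) = V + (8 - A) = 8 + V - A)
(Q(-7, -6)*15)*n = ((8 - 6 - 1*(-7))*15)*(-87/56) = ((8 - 6 + 7)*15)*(-87/56) = (9*15)*(-87/56) = 135*(-87/56) = -11745/56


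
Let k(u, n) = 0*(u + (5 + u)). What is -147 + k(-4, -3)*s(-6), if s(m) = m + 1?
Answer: -147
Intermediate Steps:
k(u, n) = 0 (k(u, n) = 0*(5 + 2*u) = 0)
s(m) = 1 + m
-147 + k(-4, -3)*s(-6) = -147 + 0*(1 - 6) = -147 + 0*(-5) = -147 + 0 = -147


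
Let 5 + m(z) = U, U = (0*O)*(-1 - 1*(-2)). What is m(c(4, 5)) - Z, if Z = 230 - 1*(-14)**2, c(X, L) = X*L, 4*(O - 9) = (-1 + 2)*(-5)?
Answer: -39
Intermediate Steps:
O = 31/4 (O = 9 + ((-1 + 2)*(-5))/4 = 9 + (1*(-5))/4 = 9 + (1/4)*(-5) = 9 - 5/4 = 31/4 ≈ 7.7500)
c(X, L) = L*X
Z = 34 (Z = 230 - 1*196 = 230 - 196 = 34)
U = 0 (U = (0*(31/4))*(-1 - 1*(-2)) = 0*(-1 + 2) = 0*1 = 0)
m(z) = -5 (m(z) = -5 + 0 = -5)
m(c(4, 5)) - Z = -5 - 1*34 = -5 - 34 = -39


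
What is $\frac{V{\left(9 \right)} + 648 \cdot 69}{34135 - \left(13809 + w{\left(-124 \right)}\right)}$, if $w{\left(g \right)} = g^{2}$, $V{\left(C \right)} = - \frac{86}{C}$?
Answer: $\frac{201161}{22275} \approx 9.0308$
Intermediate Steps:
$\frac{V{\left(9 \right)} + 648 \cdot 69}{34135 - \left(13809 + w{\left(-124 \right)}\right)} = \frac{- \frac{86}{9} + 648 \cdot 69}{34135 - 29185} = \frac{\left(-86\right) \frac{1}{9} + 44712}{34135 - 29185} = \frac{- \frac{86}{9} + 44712}{34135 - 29185} = \frac{402322}{9 \left(34135 - 29185\right)} = \frac{402322}{9 \cdot 4950} = \frac{402322}{9} \cdot \frac{1}{4950} = \frac{201161}{22275}$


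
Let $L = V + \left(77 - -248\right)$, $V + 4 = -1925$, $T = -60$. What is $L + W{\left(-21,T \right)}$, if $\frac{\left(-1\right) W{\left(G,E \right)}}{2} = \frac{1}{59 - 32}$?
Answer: $- \frac{43310}{27} \approx -1604.1$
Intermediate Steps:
$V = -1929$ ($V = -4 - 1925 = -1929$)
$L = -1604$ ($L = -1929 + \left(77 - -248\right) = -1929 + \left(77 + 248\right) = -1929 + 325 = -1604$)
$W{\left(G,E \right)} = - \frac{2}{27}$ ($W{\left(G,E \right)} = - \frac{2}{59 - 32} = - \frac{2}{27}$)
$L + W{\left(-21,T \right)} = -1604 - \frac{2}{27} = - \frac{43310}{27}$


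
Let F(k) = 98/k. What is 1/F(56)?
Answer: 4/7 ≈ 0.57143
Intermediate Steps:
1/F(56) = 1/(98/56) = 1/(98*(1/56)) = 1/(7/4) = 4/7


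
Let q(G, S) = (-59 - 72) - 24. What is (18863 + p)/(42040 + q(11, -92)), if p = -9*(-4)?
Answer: 18899/41885 ≈ 0.45121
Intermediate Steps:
p = 36
q(G, S) = -155 (q(G, S) = -131 - 24 = -155)
(18863 + p)/(42040 + q(11, -92)) = (18863 + 36)/(42040 - 155) = 18899/41885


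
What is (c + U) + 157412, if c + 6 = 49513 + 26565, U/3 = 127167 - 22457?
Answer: 547614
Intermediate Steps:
U = 314130 (U = 3*(127167 - 22457) = 3*104710 = 314130)
c = 76072 (c = -6 + (49513 + 26565) = -6 + 76078 = 76072)
(c + U) + 157412 = (76072 + 314130) + 157412 = 390202 + 157412 = 547614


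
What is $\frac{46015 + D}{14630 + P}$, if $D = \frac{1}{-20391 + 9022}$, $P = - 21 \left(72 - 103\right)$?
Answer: $\frac{523144534}{173729689} \approx 3.0113$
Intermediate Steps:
$P = 651$ ($P = \left(-21\right) \left(-31\right) = 651$)
$D = - \frac{1}{11369}$ ($D = \frac{1}{-11369} = - \frac{1}{11369} \approx -8.7959 \cdot 10^{-5}$)
$\frac{46015 + D}{14630 + P} = \frac{46015 - \frac{1}{11369}}{14630 + 651} = \frac{523144534}{11369 \cdot 15281} = \frac{523144534}{11369} \cdot \frac{1}{15281} = \frac{523144534}{173729689}$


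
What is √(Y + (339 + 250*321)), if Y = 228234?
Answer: √308823 ≈ 555.72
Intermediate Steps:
√(Y + (339 + 250*321)) = √(228234 + (339 + 250*321)) = √(228234 + (339 + 80250)) = √(228234 + 80589) = √308823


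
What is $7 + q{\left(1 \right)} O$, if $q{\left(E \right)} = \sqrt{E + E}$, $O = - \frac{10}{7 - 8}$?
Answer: $7 + 10 \sqrt{2} \approx 21.142$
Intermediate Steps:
$O = 10$ ($O = - \frac{10}{7 - 8} = - \frac{10}{-1} = \left(-10\right) \left(-1\right) = 10$)
$q{\left(E \right)} = \sqrt{2} \sqrt{E}$ ($q{\left(E \right)} = \sqrt{2 E} = \sqrt{2} \sqrt{E}$)
$7 + q{\left(1 \right)} O = 7 + \sqrt{2} \sqrt{1} \cdot 10 = 7 + \sqrt{2} \cdot 1 \cdot 10 = 7 + \sqrt{2} \cdot 10 = 7 + 10 \sqrt{2}$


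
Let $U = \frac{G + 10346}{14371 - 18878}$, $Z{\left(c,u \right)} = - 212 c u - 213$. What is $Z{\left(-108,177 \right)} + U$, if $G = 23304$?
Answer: $\frac{18264038503}{4507} \approx 4.0524 \cdot 10^{6}$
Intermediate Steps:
$Z{\left(c,u \right)} = -213 - 212 c u$ ($Z{\left(c,u \right)} = - 212 c u - 213 = -213 - 212 c u$)
$U = - \frac{33650}{4507}$ ($U = \frac{23304 + 10346}{14371 - 18878} = \frac{33650}{-4507} = 33650 \left(- \frac{1}{4507}\right) = - \frac{33650}{4507} \approx -7.4662$)
$Z{\left(-108,177 \right)} + U = \left(-213 - \left(-22896\right) 177\right) - \frac{33650}{4507} = \left(-213 + 4052592\right) - \frac{33650}{4507} = 4052379 - \frac{33650}{4507} = \frac{18264038503}{4507}$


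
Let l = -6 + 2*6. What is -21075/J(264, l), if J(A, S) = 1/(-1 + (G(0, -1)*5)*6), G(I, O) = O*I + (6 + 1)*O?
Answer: 4446825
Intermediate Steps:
G(I, O) = 7*O + I*O (G(I, O) = I*O + 7*O = 7*O + I*O)
l = 6 (l = -6 + 12 = 6)
J(A, S) = -1/211 (J(A, S) = 1/(-1 + (-(7 + 0)*5)*6) = 1/(-1 + (-1*7*5)*6) = 1/(-1 - 7*5*6) = 1/(-1 - 35*6) = 1/(-1 - 210) = 1/(-211) = -1/211)
-21075/J(264, l) = -21075/(-1/211) = -21075*(-211) = 4446825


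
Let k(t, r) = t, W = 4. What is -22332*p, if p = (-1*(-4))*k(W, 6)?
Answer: -357312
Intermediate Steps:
p = 16 (p = -1*(-4)*4 = 4*4 = 16)
-22332*p = -22332*16 = -357312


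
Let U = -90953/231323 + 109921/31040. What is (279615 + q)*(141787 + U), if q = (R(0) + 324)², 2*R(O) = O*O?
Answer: 391548623502318133173/7180265920 ≈ 5.4531e+10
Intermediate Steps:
R(O) = O²/2 (R(O) = (O*O)/2 = O²/2)
q = 104976 (q = ((½)*0² + 324)² = ((½)*0 + 324)² = (0 + 324)² = 324² = 104976)
U = 22604074363/7180265920 (U = -90953*1/231323 + 109921*(1/31040) = -90953/231323 + 109921/31040 = 22604074363/7180265920 ≈ 3.1481)
(279615 + q)*(141787 + U) = (279615 + 104976)*(141787 + 22604074363/7180265920) = 384591*(1018090968073403/7180265920) = 391548623502318133173/7180265920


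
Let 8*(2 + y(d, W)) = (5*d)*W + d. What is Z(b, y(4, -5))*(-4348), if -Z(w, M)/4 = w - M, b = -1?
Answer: 226096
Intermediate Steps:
y(d, W) = -2 + d/8 + 5*W*d/8 (y(d, W) = -2 + ((5*d)*W + d)/8 = -2 + (5*W*d + d)/8 = -2 + (d + 5*W*d)/8 = -2 + (d/8 + 5*W*d/8) = -2 + d/8 + 5*W*d/8)
Z(w, M) = -4*w + 4*M (Z(w, M) = -4*(w - M) = -4*w + 4*M)
Z(b, y(4, -5))*(-4348) = (-4*(-1) + 4*(-2 + (1/8)*4 + (5/8)*(-5)*4))*(-4348) = (4 + 4*(-2 + 1/2 - 25/2))*(-4348) = (4 + 4*(-14))*(-4348) = (4 - 56)*(-4348) = -52*(-4348) = 226096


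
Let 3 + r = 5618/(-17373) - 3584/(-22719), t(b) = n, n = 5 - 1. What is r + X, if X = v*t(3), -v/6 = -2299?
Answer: 2419618058649/43855243 ≈ 55173.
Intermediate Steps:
n = 4
v = 13794 (v = -6*(-2299) = 13794)
t(b) = 4
r = -138829119/43855243 (r = -3 + (5618/(-17373) - 3584/(-22719)) = -3 + (5618*(-1/17373) - 3584*(-1/22719)) = -3 + (-5618/17373 + 3584/22719) = -3 - 7263390/43855243 = -138829119/43855243 ≈ -3.1656)
X = 55176 (X = 13794*4 = 55176)
r + X = -138829119/43855243 + 55176 = 2419618058649/43855243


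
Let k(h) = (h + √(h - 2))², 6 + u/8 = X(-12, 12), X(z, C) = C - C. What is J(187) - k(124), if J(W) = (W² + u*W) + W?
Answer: 10682 - 248*√122 ≈ 7942.8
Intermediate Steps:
X(z, C) = 0
u = -48 (u = -48 + 8*0 = -48 + 0 = -48)
k(h) = (h + √(-2 + h))²
J(W) = W² - 47*W (J(W) = (W² - 48*W) + W = W² - 47*W)
J(187) - k(124) = 187*(-47 + 187) - (124 + √(-2 + 124))² = 187*140 - (124 + √122)² = 26180 - (124 + √122)²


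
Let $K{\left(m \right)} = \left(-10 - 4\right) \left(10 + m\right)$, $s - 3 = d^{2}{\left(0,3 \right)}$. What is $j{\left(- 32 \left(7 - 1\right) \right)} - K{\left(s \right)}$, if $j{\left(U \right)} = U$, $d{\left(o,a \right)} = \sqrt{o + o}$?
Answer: $-10$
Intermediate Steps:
$d{\left(o,a \right)} = \sqrt{2} \sqrt{o}$ ($d{\left(o,a \right)} = \sqrt{2 o} = \sqrt{2} \sqrt{o}$)
$s = 3$ ($s = 3 + \left(\sqrt{2} \sqrt{0}\right)^{2} = 3 + \left(\sqrt{2} \cdot 0\right)^{2} = 3 + 0^{2} = 3 + 0 = 3$)
$K{\left(m \right)} = -140 - 14 m$ ($K{\left(m \right)} = - 14 \left(10 + m\right) = -140 - 14 m$)
$j{\left(- 32 \left(7 - 1\right) \right)} - K{\left(s \right)} = - 32 \left(7 - 1\right) - \left(-140 - 42\right) = \left(-32\right) 6 - -182 = -192 + 182 = -10$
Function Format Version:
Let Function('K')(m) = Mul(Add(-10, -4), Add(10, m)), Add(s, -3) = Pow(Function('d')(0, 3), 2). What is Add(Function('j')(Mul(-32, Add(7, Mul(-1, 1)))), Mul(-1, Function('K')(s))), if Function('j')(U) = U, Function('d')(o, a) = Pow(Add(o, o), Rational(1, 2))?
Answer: -10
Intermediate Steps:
Function('d')(o, a) = Mul(Pow(2, Rational(1, 2)), Pow(o, Rational(1, 2))) (Function('d')(o, a) = Pow(Mul(2, o), Rational(1, 2)) = Mul(Pow(2, Rational(1, 2)), Pow(o, Rational(1, 2))))
s = 3 (s = Add(3, Pow(Mul(Pow(2, Rational(1, 2)), Pow(0, Rational(1, 2))), 2)) = Add(3, Pow(Mul(Pow(2, Rational(1, 2)), 0), 2)) = Add(3, Pow(0, 2)) = Add(3, 0) = 3)
Function('K')(m) = Add(-140, Mul(-14, m)) (Function('K')(m) = Mul(-14, Add(10, m)) = Add(-140, Mul(-14, m)))
Add(Function('j')(Mul(-32, Add(7, Mul(-1, 1)))), Mul(-1, Function('K')(s))) = Add(Mul(-32, Add(7, Mul(-1, 1))), Mul(-1, Add(-140, Mul(-14, 3)))) = Add(Mul(-32, Add(7, -1)), Mul(-1, Add(-140, -42))) = Add(Mul(-32, 6), Mul(-1, -182)) = Add(-192, 182) = -10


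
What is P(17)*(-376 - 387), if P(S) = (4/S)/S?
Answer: -3052/289 ≈ -10.561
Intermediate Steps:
P(S) = 4/S²
P(17)*(-376 - 387) = (4/17²)*(-376 - 387) = (4*(1/289))*(-763) = (4/289)*(-763) = -3052/289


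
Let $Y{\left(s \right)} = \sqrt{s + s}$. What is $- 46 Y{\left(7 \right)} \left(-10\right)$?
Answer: $460 \sqrt{14} \approx 1721.2$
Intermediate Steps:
$Y{\left(s \right)} = \sqrt{2} \sqrt{s}$ ($Y{\left(s \right)} = \sqrt{2 s} = \sqrt{2} \sqrt{s}$)
$- 46 Y{\left(7 \right)} \left(-10\right) = - 46 \sqrt{2} \sqrt{7} \left(-10\right) = - 46 \sqrt{14} \left(-10\right) = 460 \sqrt{14}$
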